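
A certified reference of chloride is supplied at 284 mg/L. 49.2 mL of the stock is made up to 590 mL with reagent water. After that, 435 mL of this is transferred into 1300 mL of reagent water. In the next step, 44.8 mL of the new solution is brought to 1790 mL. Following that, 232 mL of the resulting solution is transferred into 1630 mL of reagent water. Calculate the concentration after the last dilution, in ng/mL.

Overall dilution factor = 11.99 × 3.989 × 39.96 × 8.026 = 1.53 × 10⁴.
284 mg/L / 1.53 × 10⁴ = 0.0185 mg/L = 18.5 ng/mL.

18.5 ng/mL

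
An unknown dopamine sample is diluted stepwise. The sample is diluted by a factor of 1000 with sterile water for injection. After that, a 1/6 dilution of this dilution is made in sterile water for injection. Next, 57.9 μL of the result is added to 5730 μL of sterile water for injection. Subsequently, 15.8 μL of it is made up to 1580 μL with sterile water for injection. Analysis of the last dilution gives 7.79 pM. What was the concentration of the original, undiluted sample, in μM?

Overall dilution factor = 1000 × 6 × 99.96 × 100 = 6.00 × 10⁷.
Original = 7.79 pM × 6.00 × 10⁷ = 4.67 × 10⁸ pM = 467 μM.

467 μM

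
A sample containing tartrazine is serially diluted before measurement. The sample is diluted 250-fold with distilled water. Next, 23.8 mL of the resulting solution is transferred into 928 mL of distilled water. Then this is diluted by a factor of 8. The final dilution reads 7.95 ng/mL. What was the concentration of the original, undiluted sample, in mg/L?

Overall dilution factor = 250 × 39.99 × 8 = 8.00 × 10⁴.
Original = 7.95 ng/mL × 8.00 × 10⁴ = 6.36 × 10⁵ ng/mL = 636 mg/L.

636 mg/L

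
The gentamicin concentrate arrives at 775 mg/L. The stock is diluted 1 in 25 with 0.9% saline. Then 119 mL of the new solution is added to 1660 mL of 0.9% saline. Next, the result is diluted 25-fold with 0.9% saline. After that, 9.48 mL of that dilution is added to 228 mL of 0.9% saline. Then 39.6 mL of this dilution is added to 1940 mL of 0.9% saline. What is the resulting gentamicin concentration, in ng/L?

Overall dilution factor = 25 × 14.95 × 25 × 25.05 × 49.99 = 1.17 × 10⁷.
775 mg/L / 1.17 × 10⁷ = 6.62 × 10⁻⁵ mg/L = 66.2 ng/L.

66.2 ng/L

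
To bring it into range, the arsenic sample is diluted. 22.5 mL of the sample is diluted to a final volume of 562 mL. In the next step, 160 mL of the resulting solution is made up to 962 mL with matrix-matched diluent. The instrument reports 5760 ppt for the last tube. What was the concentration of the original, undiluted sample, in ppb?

Overall dilution factor = 24.98 × 6.013 = 150.
Original = 5760 ppt × 150 = 8.65 × 10⁵ ppt = 865 ppb.

865 ppb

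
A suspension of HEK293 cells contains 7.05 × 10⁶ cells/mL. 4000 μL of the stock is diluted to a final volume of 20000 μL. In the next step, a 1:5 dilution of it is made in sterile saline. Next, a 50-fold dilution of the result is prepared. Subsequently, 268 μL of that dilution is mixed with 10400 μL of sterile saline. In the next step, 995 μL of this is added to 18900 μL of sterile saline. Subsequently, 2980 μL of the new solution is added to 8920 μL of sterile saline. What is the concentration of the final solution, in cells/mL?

1.77 cells/mL

Overall dilution factor = 5 × 5 × 50 × 39.81 × 19.99 × 3.993 = 3.97 × 10⁶.
7.05 × 10⁶ cells/mL / 3.97 × 10⁶ = 1.77 cells/mL.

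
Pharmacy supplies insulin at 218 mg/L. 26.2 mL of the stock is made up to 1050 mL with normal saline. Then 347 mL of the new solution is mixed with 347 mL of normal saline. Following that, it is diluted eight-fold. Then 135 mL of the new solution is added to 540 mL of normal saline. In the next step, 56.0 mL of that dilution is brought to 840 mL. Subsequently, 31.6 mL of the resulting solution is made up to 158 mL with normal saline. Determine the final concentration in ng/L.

907 ng/L

Overall dilution factor = 40.08 × 2 × 8 × 5 × 15 × 5 = 2.40 × 10⁵.
218 mg/L / 2.40 × 10⁵ = 9.07 × 10⁻⁴ mg/L = 907 ng/L.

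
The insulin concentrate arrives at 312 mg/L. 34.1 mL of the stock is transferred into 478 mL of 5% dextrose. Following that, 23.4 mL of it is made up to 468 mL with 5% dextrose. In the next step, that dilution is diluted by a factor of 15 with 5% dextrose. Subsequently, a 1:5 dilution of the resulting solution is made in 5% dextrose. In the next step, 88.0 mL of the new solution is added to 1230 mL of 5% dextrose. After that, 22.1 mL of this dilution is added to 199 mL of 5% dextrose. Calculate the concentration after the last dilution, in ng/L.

Overall dilution factor = 15.02 × 20 × 15 × 5 × 14.98 × 10.00 = 3.38 × 10⁶.
312 mg/L / 3.38 × 10⁶ = 9.24 × 10⁻⁵ mg/L = 92.4 ng/L.

92.4 ng/L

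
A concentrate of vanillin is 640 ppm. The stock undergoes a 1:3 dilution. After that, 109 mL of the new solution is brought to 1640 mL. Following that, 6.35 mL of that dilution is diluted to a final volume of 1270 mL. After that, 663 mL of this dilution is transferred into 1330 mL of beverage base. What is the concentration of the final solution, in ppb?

Overall dilution factor = 3 × 15.05 × 200 × 3.006 = 2.71 × 10⁴.
640 ppm / 2.71 × 10⁴ = 0.0236 ppm = 23.6 ppb.

23.6 ppb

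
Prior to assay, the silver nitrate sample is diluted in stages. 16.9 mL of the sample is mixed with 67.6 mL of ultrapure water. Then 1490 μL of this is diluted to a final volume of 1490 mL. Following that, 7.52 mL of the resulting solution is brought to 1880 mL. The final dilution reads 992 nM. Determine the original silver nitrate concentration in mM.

Overall dilution factor = 5 × 1000 × 250 = 1.25 × 10⁶.
Original = 992 nM × 1.25 × 10⁶ = 1.24 × 10⁹ nM = 1240 mM.

1240 mM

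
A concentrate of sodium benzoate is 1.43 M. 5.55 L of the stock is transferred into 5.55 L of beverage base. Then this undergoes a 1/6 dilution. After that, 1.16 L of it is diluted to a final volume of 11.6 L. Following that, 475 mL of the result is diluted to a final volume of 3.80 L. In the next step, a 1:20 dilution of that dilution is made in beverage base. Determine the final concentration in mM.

Overall dilution factor = 2 × 6 × 10 × 8 × 20 = 1.92 × 10⁴.
1.43 M / 1.92 × 10⁴ = 7.45 × 10⁻⁵ M = 0.0745 mM.

0.0745 mM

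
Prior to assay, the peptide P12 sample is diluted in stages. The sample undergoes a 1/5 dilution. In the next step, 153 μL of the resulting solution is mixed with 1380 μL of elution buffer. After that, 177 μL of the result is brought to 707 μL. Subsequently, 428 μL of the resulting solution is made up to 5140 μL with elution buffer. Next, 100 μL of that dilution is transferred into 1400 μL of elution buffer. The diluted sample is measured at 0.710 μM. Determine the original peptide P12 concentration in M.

Overall dilution factor = 5 × 10.02 × 3.994 × 12.01 × 15 = 3.60 × 10⁴.
Original = 0.710 μM × 3.60 × 10⁴ = 2.56 × 10⁴ μM = 0.0256 M.

0.0256 M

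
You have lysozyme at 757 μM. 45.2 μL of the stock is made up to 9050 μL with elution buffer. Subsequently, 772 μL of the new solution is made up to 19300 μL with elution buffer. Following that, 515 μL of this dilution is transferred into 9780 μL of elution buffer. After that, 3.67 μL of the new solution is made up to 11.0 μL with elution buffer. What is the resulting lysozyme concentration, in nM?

Overall dilution factor = 200.2 × 25 × 19.99 × 2.997 = 3.00 × 10⁵.
757 μM / 3.00 × 10⁵ = 2.52 × 10⁻³ μM = 2.52 nM.

2.52 nM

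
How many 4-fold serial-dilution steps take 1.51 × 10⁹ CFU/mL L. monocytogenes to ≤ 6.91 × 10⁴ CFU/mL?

8

Need 4ⁿ ≥ 2.19 × 10⁴, so n ≥ log(2.19 × 10⁴)/log(4) = 7.21.
Minimum whole steps: n = 8.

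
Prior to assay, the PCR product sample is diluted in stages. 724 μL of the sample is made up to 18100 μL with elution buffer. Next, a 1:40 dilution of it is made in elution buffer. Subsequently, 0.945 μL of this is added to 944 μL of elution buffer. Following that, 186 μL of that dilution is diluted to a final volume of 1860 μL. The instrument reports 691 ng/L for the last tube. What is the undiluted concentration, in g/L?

6.91 g/L

Overall dilution factor = 25 × 40 × 999.9 × 10 = 10.00 × 10⁶.
Original = 691 ng/L × 10.00 × 10⁶ = 6.91 × 10⁹ ng/L = 6.91 g/L.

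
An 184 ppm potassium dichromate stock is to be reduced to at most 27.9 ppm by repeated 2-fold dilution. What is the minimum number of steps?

Need 2ⁿ ≥ 6.59, so n ≥ log(6.59)/log(2) = 2.72.
Minimum whole steps: n = 3.

3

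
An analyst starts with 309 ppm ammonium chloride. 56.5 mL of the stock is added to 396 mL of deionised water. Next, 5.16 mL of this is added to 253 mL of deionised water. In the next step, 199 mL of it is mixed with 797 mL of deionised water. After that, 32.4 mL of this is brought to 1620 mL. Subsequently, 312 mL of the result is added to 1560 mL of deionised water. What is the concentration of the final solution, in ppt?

Overall dilution factor = 8.009 × 50.03 × 5.005 × 50 × 6 = 6.02 × 10⁵.
309 ppm / 6.02 × 10⁵ = 5.14 × 10⁻⁴ ppm = 514 ppt.

514 ppt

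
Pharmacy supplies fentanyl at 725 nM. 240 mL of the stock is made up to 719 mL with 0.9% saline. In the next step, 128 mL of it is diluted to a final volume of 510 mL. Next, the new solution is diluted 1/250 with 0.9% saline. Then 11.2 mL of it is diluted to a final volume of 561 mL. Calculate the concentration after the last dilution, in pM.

Overall dilution factor = 2.996 × 3.984 × 250 × 50.09 = 1.49 × 10⁵.
725 nM / 1.49 × 10⁵ = 4.85 × 10⁻³ nM = 4.85 pM.

4.85 pM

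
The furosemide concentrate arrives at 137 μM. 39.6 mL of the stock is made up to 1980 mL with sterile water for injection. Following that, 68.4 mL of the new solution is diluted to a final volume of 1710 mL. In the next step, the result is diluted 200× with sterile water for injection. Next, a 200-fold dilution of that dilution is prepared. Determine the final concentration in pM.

2.74 pM

Overall dilution factor = 50 × 25 × 200 × 200 = 5.00 × 10⁷.
137 μM / 5.00 × 10⁷ = 2.74 × 10⁻⁶ μM = 2.74 pM.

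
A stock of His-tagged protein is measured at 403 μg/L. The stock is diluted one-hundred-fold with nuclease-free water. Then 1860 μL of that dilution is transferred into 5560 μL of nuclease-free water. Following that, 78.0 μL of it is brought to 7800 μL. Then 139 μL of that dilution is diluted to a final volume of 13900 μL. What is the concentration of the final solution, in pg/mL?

0.101 pg/mL

Overall dilution factor = 100 × 3.989 × 100 × 100 = 3.99 × 10⁶.
403 μg/L / 3.99 × 10⁶ = 1.01 × 10⁻⁴ μg/L = 0.101 pg/mL.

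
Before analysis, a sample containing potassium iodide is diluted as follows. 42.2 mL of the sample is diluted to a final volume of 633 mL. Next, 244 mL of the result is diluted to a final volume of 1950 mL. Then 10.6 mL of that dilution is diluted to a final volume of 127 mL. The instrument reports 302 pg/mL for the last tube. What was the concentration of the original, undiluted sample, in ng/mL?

434 ng/mL

Overall dilution factor = 15 × 7.992 × 11.98 = 1436.
Original = 302 pg/mL × 1436 = 4.34 × 10⁵ pg/mL = 434 ng/mL.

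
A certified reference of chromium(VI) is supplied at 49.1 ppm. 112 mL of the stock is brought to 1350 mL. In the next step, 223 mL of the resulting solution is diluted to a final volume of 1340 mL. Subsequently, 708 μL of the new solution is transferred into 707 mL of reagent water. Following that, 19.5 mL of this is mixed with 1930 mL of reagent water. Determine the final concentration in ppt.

Overall dilution factor = 12.05 × 6.009 × 999.6 × 99.97 = 7.24 × 10⁶.
49.1 ppm / 7.24 × 10⁶ = 6.78 × 10⁻⁶ ppm = 6.78 ppt.

6.78 ppt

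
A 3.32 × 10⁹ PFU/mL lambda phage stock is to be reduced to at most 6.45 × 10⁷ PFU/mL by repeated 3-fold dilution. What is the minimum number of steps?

4

Need 3ⁿ ≥ 51.5, so n ≥ log(51.5)/log(3) = 3.59.
Minimum whole steps: n = 4.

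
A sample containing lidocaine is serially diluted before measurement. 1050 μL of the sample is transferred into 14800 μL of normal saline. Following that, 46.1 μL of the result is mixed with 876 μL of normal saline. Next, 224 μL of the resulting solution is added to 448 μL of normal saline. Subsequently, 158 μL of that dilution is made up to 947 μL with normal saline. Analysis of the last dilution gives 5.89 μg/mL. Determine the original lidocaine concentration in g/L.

32.0 g/L

Overall dilution factor = 15.10 × 20.00 × 3 × 5.994 = 5429.
Original = 5.89 μg/mL × 5429 = 3.20 × 10⁴ μg/mL = 32.0 g/L.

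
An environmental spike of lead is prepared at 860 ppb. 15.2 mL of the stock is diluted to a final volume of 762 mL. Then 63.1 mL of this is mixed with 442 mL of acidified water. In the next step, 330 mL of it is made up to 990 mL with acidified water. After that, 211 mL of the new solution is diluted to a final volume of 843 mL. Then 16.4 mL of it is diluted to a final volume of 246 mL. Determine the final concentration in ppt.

11.9 ppt

Overall dilution factor = 50.13 × 8.005 × 3 × 3.995 × 15 = 7.21 × 10⁴.
860 ppb / 7.21 × 10⁴ = 0.0119 ppb = 11.9 ppt.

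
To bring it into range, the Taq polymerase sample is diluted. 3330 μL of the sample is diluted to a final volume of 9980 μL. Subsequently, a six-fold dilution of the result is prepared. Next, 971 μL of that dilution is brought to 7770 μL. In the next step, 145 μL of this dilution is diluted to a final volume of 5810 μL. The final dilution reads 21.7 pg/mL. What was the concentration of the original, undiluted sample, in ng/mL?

Overall dilution factor = 2.997 × 6 × 8.002 × 40.07 = 5766.
Original = 21.7 pg/mL × 5766 = 1.25 × 10⁵ pg/mL = 125 ng/mL.

125 ng/mL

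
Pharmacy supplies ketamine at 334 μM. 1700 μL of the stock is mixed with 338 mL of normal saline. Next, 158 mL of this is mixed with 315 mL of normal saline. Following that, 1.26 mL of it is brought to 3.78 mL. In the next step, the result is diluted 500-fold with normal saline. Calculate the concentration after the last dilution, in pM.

Overall dilution factor = 199.8 × 2.994 × 3 × 500 = 8.97 × 10⁵.
334 μM / 8.97 × 10⁵ = 3.72 × 10⁻⁴ μM = 372 pM.

372 pM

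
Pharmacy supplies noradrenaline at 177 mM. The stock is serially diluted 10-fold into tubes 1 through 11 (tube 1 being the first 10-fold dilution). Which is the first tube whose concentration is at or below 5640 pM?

Tube n has concentration 177 mM / 10ⁿ.
Need 10ⁿ ≥ 177 mM / 5640 pM = 3.14 × 10⁷, so n ≥ 7.50.
First such tube: n = 8.

tube 8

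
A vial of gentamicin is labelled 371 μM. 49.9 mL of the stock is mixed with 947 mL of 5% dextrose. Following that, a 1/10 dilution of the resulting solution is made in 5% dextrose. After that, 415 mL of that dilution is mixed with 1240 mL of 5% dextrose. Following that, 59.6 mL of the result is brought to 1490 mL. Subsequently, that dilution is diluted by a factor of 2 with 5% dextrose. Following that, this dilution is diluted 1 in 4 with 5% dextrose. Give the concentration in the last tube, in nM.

Overall dilution factor = 19.98 × 10 × 3.988 × 25 × 2 × 4 = 1.59 × 10⁵.
371 μM / 1.59 × 10⁵ = 2.33 × 10⁻³ μM = 2.33 nM.

2.33 nM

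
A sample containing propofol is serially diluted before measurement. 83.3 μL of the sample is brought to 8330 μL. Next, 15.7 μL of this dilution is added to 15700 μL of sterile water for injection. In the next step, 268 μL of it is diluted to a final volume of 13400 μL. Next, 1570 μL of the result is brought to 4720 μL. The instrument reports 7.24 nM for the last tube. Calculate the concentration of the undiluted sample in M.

Overall dilution factor = 100 × 1001 × 50 × 3.006 = 1.50 × 10⁷.
Original = 7.24 nM × 1.50 × 10⁷ = 1.09 × 10⁸ nM = 0.109 M.

0.109 M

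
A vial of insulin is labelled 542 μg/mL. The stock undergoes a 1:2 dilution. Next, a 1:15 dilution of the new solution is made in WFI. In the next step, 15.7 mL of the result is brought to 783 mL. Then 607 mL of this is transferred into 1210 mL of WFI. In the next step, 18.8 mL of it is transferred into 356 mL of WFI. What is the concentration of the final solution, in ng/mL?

Overall dilution factor = 2 × 15 × 49.87 × 2.993 × 19.94 = 8.93 × 10⁴.
542 μg/mL / 8.93 × 10⁴ = 6.07 × 10⁻³ μg/mL = 6.07 ng/mL.

6.07 ng/mL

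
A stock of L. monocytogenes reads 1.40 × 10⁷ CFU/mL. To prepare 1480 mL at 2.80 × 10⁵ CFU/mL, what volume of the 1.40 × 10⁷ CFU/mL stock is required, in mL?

V₁ = C₂V₂/C₁ = 2.80 × 10⁵ × 1480 / 1.40 × 10⁷ = 29.6 mL.

29.6 mL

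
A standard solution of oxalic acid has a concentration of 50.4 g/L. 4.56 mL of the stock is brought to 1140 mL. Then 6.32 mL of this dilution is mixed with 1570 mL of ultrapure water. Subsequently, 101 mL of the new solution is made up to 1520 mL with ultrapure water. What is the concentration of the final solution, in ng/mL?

53.7 ng/mL

Overall dilution factor = 250 × 249.4 × 15.05 = 9.38 × 10⁵.
50.4 g/L / 9.38 × 10⁵ = 5.37 × 10⁻⁵ g/L = 53.7 ng/mL.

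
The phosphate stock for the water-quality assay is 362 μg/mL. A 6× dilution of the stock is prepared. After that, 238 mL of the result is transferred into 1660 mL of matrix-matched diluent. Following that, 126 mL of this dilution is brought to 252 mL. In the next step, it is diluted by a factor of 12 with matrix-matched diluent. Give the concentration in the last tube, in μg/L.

315 μg/L

Overall dilution factor = 6 × 7.975 × 2 × 12 = 1148.
362 μg/mL / 1148 = 0.315 μg/mL = 315 μg/L.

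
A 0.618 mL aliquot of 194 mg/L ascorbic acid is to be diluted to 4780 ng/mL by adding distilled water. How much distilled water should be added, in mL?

4780 ng/mL = 4.78 mg/L.
V₂ = C₁V₁/C₂ = 194 × 0.618 / 4.78 = 25.1 mL.
Diluent to add = V₂ − V₁ = 25.1 − 0.618 = 24.5 mL.

24.5 mL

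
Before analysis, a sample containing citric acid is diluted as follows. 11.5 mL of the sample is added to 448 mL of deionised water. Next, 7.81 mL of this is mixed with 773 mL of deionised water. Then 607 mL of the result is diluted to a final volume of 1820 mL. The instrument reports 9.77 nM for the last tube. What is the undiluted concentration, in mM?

Overall dilution factor = 39.96 × 99.98 × 2.998 = 1.20 × 10⁴.
Original = 9.77 nM × 1.20 × 10⁴ = 1.17 × 10⁵ nM = 0.117 mM.

0.117 mM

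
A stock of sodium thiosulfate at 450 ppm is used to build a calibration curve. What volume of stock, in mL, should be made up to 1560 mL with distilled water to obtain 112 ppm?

V₁ = C₂V₂/C₁ = 112 × 1560 / 450 = 388 mL.

388 mL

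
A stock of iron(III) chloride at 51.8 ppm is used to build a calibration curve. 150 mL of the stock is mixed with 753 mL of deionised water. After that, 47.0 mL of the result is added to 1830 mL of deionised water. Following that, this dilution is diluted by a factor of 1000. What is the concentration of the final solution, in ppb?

Overall dilution factor = 6.020 × 39.94 × 1000 = 2.40 × 10⁵.
51.8 ppm / 2.40 × 10⁵ = 2.15 × 10⁻⁴ ppm = 0.215 ppb.

0.215 ppb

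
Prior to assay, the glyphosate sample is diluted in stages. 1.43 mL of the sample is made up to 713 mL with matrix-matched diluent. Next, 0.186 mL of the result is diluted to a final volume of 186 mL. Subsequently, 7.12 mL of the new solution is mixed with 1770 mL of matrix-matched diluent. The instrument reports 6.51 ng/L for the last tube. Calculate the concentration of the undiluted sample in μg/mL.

Overall dilution factor = 498.6 × 1000 × 249.6 = 1.24 × 10⁸.
Original = 6.51 ng/L × 1.24 × 10⁸ = 8.10 × 10⁸ ng/L = 810 μg/mL.

810 μg/mL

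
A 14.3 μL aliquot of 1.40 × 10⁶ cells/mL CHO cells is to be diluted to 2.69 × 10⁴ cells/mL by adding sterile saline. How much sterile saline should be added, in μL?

V₂ = C₁V₁/C₂ = 1.40 × 10⁶ × 14.3 / 2.69 × 10⁴ = 744 μL.
Diluent to add = V₂ − V₁ = 744 − 14.3 = 730 μL.

730 μL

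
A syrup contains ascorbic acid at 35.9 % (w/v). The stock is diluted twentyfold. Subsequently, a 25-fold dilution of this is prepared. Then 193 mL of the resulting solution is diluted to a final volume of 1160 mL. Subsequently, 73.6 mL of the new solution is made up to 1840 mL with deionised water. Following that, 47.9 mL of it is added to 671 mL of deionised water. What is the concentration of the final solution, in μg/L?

Overall dilution factor = 20 × 25 × 6.010 × 25 × 15.01 = 1.13 × 10⁶.
35.9 % (w/v) / 1.13 × 10⁶ = 3.18 × 10⁻⁵ % (w/v) = 318 μg/L.

318 μg/L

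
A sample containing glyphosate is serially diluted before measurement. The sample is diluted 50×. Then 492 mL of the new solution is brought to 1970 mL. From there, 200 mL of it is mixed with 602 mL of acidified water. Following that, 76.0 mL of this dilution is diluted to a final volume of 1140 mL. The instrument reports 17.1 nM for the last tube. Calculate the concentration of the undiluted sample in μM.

Overall dilution factor = 50 × 4.004 × 4.010 × 15 = 1.20 × 10⁴.
Original = 17.1 nM × 1.20 × 10⁴ = 2.06 × 10⁵ nM = 206 μM.

206 μM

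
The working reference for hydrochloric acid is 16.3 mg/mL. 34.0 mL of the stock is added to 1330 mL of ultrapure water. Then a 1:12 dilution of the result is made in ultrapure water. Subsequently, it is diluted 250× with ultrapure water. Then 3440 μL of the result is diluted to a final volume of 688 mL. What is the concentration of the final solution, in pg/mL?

Overall dilution factor = 40.12 × 12 × 250 × 200 = 2.41 × 10⁷.
16.3 mg/mL / 2.41 × 10⁷ = 6.77 × 10⁻⁷ mg/mL = 677 pg/mL.

677 pg/mL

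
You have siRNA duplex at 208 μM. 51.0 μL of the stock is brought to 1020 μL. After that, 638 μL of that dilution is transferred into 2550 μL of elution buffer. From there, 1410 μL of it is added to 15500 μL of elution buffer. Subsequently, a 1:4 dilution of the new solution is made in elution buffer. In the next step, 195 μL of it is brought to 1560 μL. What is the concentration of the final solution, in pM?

Overall dilution factor = 20 × 4.997 × 11.99 × 4 × 8 = 3.84 × 10⁴.
208 μM / 3.84 × 10⁴ = 5.42 × 10⁻³ μM = 5420 pM.

5420 pM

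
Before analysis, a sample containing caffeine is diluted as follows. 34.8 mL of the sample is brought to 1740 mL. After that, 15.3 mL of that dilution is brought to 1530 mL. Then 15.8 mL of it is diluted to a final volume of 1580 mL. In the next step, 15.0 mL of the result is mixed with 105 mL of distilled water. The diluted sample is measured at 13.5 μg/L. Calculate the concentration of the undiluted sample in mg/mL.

Overall dilution factor = 50 × 100 × 100 × 8 = 4.00 × 10⁶.
Original = 13.5 μg/L × 4.00 × 10⁶ = 5.40 × 10⁷ μg/L = 54.0 mg/mL.

54.0 mg/mL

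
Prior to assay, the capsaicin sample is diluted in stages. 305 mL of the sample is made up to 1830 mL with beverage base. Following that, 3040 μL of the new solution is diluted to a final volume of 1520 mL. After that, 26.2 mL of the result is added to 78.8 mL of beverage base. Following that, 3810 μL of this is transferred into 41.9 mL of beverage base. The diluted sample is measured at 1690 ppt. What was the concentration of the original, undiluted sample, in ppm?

244 ppm

Overall dilution factor = 6 × 500 × 4.008 × 12.00 = 1.44 × 10⁵.
Original = 1690 ppt × 1.44 × 10⁵ = 2.44 × 10⁸ ppt = 244 ppm.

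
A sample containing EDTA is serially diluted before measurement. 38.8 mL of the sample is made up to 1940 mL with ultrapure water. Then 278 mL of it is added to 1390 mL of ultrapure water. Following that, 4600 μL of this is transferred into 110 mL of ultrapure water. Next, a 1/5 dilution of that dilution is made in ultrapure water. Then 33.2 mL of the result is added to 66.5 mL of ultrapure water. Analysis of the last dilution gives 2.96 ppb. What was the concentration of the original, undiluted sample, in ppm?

Overall dilution factor = 50 × 6 × 24.91 × 5 × 3.003 = 1.12 × 10⁵.
Original = 2.96 ppb × 1.12 × 10⁵ = 3.32 × 10⁵ ppb = 332 ppm.

332 ppm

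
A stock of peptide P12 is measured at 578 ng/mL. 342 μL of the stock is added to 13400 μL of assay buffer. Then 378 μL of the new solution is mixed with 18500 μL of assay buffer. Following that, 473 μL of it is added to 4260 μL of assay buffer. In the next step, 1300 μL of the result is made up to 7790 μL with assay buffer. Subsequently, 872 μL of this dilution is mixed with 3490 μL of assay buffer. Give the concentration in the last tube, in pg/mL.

0.960 pg/mL

Overall dilution factor = 40.18 × 49.94 × 10.01 × 5.992 × 5.002 = 6.02 × 10⁵.
578 ng/mL / 6.02 × 10⁵ = 9.60 × 10⁻⁴ ng/mL = 0.960 pg/mL.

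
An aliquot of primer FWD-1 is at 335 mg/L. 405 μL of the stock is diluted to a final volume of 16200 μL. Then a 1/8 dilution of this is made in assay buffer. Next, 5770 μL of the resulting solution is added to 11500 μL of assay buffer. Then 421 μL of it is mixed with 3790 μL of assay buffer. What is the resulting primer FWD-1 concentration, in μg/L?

35.0 μg/L

Overall dilution factor = 40 × 8 × 2.993 × 10.00 = 9580.
335 mg/L / 9580 = 0.0350 mg/L = 35.0 μg/L.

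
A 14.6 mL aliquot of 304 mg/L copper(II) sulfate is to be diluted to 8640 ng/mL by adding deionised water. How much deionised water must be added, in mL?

8640 ng/mL = 8.64 mg/L.
V₂ = C₁V₁/C₂ = 304 × 14.6 / 8.64 = 514 mL.
Diluent to add = V₂ − V₁ = 514 − 14.6 = 499 mL.

499 mL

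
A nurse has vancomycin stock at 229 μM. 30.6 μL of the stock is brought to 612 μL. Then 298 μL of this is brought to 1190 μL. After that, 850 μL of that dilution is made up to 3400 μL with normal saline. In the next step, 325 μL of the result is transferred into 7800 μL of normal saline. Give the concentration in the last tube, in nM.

28.7 nM

Overall dilution factor = 20 × 3.993 × 4 × 25 = 7987.
229 μM / 7987 = 0.0287 μM = 28.7 nM.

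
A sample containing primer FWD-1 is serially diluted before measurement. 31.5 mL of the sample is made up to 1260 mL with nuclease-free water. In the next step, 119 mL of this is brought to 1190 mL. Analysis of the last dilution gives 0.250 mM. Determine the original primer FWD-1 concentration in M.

0.100 M

Overall dilution factor = 40 × 10 = 400.
Original = 0.250 mM × 400 = 100 mM = 0.100 M.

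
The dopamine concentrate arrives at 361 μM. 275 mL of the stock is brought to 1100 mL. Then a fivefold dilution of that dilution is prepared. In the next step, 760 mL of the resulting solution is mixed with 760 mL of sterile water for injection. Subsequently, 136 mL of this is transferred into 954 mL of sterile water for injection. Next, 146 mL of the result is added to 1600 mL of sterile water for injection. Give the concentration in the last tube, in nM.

Overall dilution factor = 4 × 5 × 2 × 8.015 × 11.96 = 3834.
361 μM / 3834 = 0.0942 μM = 94.2 nM.

94.2 nM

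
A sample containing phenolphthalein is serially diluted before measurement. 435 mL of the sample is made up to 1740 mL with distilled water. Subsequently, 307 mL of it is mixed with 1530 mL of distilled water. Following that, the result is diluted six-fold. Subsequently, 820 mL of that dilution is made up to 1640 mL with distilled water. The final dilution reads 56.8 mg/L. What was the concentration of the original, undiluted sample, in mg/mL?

16.3 mg/mL

Overall dilution factor = 4 × 5.984 × 6 × 2 = 287.
Original = 56.8 mg/L × 287 = 1.63 × 10⁴ mg/L = 16.3 mg/mL.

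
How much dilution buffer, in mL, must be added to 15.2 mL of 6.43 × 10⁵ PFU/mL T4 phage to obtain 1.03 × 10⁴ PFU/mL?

V₂ = C₁V₁/C₂ = 6.43 × 10⁵ × 15.2 / 1.03 × 10⁴ = 949 mL.
Diluent to add = V₂ − V₁ = 949 − 15.2 = 934 mL.

934 mL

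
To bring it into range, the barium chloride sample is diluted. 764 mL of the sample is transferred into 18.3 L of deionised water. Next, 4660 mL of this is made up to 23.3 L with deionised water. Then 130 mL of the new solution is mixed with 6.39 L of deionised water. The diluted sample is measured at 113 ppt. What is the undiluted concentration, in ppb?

707 ppb

Overall dilution factor = 24.95 × 5 × 50.15 = 6257.
Original = 113 ppt × 6257 = 7.07 × 10⁵ ppt = 707 ppb.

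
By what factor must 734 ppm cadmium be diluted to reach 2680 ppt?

Factor = C₀/C_target = 734 ppm / 2680 ppt = 2.74 × 10⁵.

2.74 × 10⁵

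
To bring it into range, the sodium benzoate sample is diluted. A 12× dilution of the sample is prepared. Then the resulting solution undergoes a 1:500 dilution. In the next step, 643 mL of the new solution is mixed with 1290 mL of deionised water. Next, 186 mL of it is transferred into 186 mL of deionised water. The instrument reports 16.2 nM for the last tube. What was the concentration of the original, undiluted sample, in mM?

Overall dilution factor = 12 × 500 × 3.006 × 2 = 3.61 × 10⁴.
Original = 16.2 nM × 3.61 × 10⁴ = 5.84 × 10⁵ nM = 0.584 mM.

0.584 mM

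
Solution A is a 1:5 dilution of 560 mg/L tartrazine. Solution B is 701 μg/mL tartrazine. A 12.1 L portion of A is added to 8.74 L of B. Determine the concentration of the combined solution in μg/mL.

C_A = 560 mg/L / 5 = 112 mg/L.
C_B = 701 μg/mL = 701 mg/L.
C_mix = (C_A·V_A + C_B·V_B)/(V_A + V_B) = (112×12.1 + 701×8.74) / 20.84 = 359 mg/L = 359 μg/mL.

359 μg/mL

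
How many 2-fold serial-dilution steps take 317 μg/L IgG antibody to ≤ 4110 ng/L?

Need 2ⁿ ≥ 77.1, so n ≥ log(77.1)/log(2) = 6.27.
Minimum whole steps: n = 7.

7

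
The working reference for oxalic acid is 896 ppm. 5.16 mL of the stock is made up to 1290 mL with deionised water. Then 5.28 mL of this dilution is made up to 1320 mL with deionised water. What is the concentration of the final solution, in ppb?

Overall dilution factor = 250 × 250 = 6.25 × 10⁴.
896 ppm / 6.25 × 10⁴ = 0.0143 ppm = 14.3 ppb.

14.3 ppb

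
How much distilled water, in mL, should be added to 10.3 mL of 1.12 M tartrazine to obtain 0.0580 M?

189 mL

V₂ = C₁V₁/C₂ = 1.12 × 10.3 / 0.0580 = 199 mL.
Diluent to add = V₂ − V₁ = 199 − 10.3 = 189 mL.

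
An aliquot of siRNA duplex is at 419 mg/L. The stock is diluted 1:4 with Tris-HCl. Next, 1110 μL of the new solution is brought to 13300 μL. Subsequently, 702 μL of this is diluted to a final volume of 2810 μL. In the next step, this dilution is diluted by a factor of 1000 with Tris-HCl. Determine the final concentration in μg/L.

2.18 μg/L

Overall dilution factor = 4 × 11.98 × 4.003 × 1000 = 1.92 × 10⁵.
419 mg/L / 1.92 × 10⁵ = 2.18 × 10⁻³ mg/L = 2.18 μg/L.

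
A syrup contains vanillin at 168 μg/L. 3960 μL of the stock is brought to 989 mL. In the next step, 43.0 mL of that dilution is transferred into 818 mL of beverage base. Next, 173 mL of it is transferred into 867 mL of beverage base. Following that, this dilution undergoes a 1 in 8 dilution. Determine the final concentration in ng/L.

Overall dilution factor = 249.7 × 20.02 × 6.012 × 8 = 2.40 × 10⁵.
168 μg/L / 2.40 × 10⁵ = 6.99 × 10⁻⁴ μg/L = 0.699 ng/L.

0.699 ng/L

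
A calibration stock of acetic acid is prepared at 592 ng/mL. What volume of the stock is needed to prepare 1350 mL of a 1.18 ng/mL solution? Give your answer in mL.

2.69 mL

V₁ = C₂V₂/C₁ = 1.18 × 1350 / 592 = 2.69 mL.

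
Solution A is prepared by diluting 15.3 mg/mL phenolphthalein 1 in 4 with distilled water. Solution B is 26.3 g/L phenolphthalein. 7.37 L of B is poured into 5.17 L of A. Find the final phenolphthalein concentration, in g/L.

C_A = 15.3 mg/mL / 4 = 3.83 mg/mL.
C_B = 26.3 g/L = 26.3 mg/mL.
C_mix = (C_A·V_A + C_B·V_B)/(V_A + V_B) = (3.83×5.17 + 26.3×7.37) / 12.54 = 17.0 mg/mL = 17.0 g/L.

17.0 g/L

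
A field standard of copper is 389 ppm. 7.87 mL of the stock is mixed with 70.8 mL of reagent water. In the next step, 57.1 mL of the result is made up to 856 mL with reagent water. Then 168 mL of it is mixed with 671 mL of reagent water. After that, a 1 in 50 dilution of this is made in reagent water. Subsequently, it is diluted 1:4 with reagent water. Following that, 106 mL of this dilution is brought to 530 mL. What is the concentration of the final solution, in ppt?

520 ppt

Overall dilution factor = 9.996 × 14.99 × 4.994 × 50 × 4 × 5 = 7.48 × 10⁵.
389 ppm / 7.48 × 10⁵ = 5.20 × 10⁻⁴ ppm = 520 ppt.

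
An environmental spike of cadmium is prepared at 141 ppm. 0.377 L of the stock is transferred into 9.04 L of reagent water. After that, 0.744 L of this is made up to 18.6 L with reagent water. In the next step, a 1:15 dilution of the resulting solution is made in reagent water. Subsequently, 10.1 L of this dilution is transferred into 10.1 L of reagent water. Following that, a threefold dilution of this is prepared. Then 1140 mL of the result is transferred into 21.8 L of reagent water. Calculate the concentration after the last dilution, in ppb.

Overall dilution factor = 24.98 × 25 × 15 × 2 × 3 × 20.12 = 1.13 × 10⁶.
141 ppm / 1.13 × 10⁶ = 1.25 × 10⁻⁴ ppm = 0.125 ppb.

0.125 ppb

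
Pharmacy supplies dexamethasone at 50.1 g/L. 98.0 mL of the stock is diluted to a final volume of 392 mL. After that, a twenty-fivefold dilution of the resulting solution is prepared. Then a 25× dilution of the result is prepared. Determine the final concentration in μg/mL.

Overall dilution factor = 4 × 25 × 25 = 2500.
50.1 g/L / 2500 = 0.0200 g/L = 20.0 μg/mL.

20.0 μg/mL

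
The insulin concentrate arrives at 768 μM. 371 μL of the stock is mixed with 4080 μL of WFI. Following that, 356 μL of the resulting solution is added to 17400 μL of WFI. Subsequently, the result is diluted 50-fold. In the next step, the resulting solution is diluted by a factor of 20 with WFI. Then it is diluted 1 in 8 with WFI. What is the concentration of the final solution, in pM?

Overall dilution factor = 12.00 × 49.88 × 50 × 20 × 8 = 4.79 × 10⁶.
768 μM / 4.79 × 10⁶ = 1.60 × 10⁻⁴ μM = 160 pM.

160 pM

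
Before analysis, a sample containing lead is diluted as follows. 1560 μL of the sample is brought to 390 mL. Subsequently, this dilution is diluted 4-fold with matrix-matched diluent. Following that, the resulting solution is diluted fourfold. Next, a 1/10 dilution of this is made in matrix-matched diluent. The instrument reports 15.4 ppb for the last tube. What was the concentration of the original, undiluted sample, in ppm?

Overall dilution factor = 250 × 4 × 4 × 10 = 4.00 × 10⁴.
Original = 15.4 ppb × 4.00 × 10⁴ = 6.16 × 10⁵ ppb = 616 ppm.

616 ppm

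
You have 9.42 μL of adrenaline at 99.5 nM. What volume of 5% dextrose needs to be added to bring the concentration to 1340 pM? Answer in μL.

690 μL

1340 pM = 1.34 nM.
V₂ = C₁V₁/C₂ = 99.5 × 9.42 / 1.34 = 699 μL.
Diluent to add = V₂ − V₁ = 699 − 9.42 = 690 μL.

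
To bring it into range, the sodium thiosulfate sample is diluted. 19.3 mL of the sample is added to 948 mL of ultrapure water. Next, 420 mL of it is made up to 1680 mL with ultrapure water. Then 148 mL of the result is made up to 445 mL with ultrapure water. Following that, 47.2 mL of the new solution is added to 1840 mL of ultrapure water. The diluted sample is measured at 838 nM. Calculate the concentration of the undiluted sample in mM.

Overall dilution factor = 50.12 × 4 × 3.007 × 39.98 = 2.41 × 10⁴.
Original = 838 nM × 2.41 × 10⁴ = 2.02 × 10⁷ nM = 20.2 mM.

20.2 mM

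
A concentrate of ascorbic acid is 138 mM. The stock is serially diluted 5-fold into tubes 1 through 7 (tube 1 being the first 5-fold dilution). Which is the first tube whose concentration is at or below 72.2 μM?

tube 5

Tube n has concentration 138 mM / 5ⁿ.
Need 5ⁿ ≥ 138 mM / 72.2 μM = 1911, so n ≥ 4.69.
First such tube: n = 5.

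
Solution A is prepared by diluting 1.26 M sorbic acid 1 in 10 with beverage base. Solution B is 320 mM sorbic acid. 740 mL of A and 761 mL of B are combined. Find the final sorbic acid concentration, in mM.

C_A = 1.26 M / 10 = 0.126 M.
C_B = 320 mM = 0.320 M.
C_mix = (C_A·V_A + C_B·V_B)/(V_A + V_B) = (0.126×740 + 0.320×761) / 1501 = 0.224 M = 224 mM.

224 mM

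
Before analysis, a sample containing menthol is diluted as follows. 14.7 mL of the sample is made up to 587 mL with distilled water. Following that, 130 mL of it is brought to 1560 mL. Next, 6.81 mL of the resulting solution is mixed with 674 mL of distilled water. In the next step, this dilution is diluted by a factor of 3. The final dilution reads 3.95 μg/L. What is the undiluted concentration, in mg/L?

Overall dilution factor = 39.93 × 12 × 99.97 × 3 = 1.44 × 10⁵.
Original = 3.95 μg/L × 1.44 × 10⁵ = 5.68 × 10⁵ μg/L = 568 mg/L.

568 mg/L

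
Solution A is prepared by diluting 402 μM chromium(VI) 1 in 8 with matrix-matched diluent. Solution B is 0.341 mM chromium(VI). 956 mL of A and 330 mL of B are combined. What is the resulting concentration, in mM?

C_A = 402 μM / 8 = 50.2 μM.
C_B = 0.341 mM = 341 μM.
C_mix = (C_A·V_A + C_B·V_B)/(V_A + V_B) = (50.2×956 + 341×330) / 1286 = 125 μM = 0.125 mM.

0.125 mM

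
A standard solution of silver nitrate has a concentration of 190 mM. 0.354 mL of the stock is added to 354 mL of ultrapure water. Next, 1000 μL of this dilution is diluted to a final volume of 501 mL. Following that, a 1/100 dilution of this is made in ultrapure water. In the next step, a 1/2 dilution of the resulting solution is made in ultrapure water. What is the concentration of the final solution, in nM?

Overall dilution factor = 1001 × 501 × 100 × 2 = 1.00 × 10⁸.
190 mM / 1.00 × 10⁸ = 1.89 × 10⁻⁶ mM = 1.89 nM.

1.89 nM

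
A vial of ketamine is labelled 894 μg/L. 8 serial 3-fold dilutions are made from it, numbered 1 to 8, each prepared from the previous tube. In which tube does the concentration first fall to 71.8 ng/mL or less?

tube 3

Tube n has concentration 894 μg/L / 3ⁿ.
Need 3ⁿ ≥ 894 μg/L / 71.8 ng/mL = 12.5, so n ≥ 2.30.
First such tube: n = 3.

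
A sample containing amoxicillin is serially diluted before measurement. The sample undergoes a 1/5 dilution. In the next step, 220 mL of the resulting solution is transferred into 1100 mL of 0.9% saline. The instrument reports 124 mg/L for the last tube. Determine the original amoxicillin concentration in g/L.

3.72 g/L

Overall dilution factor = 5 × 6 = 30.0.
Original = 124 mg/L × 30.0 = 3720 mg/L = 3.72 g/L.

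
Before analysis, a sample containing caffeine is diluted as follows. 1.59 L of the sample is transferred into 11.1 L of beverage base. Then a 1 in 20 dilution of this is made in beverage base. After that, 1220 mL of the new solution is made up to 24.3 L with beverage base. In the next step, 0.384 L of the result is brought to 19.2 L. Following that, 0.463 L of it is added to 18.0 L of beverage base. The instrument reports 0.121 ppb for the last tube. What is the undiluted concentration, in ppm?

Overall dilution factor = 7.981 × 20 × 19.92 × 50 × 39.88 = 6.34 × 10⁶.
Original = 0.121 ppb × 6.34 × 10⁶ = 7.67 × 10⁵ ppb = 767 ppm.

767 ppm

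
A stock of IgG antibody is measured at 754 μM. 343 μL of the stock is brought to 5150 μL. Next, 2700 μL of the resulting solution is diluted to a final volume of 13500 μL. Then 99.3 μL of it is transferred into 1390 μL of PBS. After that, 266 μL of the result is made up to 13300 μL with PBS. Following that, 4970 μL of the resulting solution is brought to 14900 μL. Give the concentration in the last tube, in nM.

4.47 nM

Overall dilution factor = 15.01 × 5 × 15.00 × 50 × 2.998 = 1.69 × 10⁵.
754 μM / 1.69 × 10⁵ = 4.47 × 10⁻³ μM = 4.47 nM.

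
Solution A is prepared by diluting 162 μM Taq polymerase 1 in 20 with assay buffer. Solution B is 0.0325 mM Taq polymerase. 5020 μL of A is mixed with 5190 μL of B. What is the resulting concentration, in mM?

C_A = 162 μM / 20 = 8.10 μM.
C_B = 0.0325 mM = 32.5 μM.
C_mix = (C_A·V_A + C_B·V_B)/(V_A + V_B) = (8.10×5020 + 32.5×5190) / 10210 = 20.5 μM = 0.0205 mM.

0.0205 mM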